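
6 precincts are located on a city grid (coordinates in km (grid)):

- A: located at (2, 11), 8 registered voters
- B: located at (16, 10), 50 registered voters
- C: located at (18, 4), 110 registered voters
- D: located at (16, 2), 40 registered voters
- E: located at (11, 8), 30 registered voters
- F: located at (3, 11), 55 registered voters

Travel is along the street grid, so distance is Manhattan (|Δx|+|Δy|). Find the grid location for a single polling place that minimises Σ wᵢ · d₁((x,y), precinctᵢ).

Manhattan distance separates: Σwᵢ(|x−xᵢ|+|y−yᵢ|) = Σwᵢ|x−xᵢ| + Σwᵢ|y−yᵢ|, so x and y are optimised independently as 1-D weighted medians.
Total weight W = 293; half = 146.5.
x-coordinate, sorted with cumulative weight:
  x=2 (A, w=8) cum 8
  x=3 (F, w=55) cum 63
  x=11 (E, w=30) cum 93
  x=16 (B, w=50) cum 143
  x=16 (D, w=40) cum 183  ← median
  x=18 (C, w=110) cum 293
⇒ x* = 16
y-coordinate, sorted with cumulative weight:
  y=2 (D, w=40) cum 40
  y=4 (C, w=110) cum 150  ← median
  y=8 (E, w=30) cum 180
  y=10 (B, w=50) cum 230
  y=11 (A, w=8) cum 238
  y=11 (F, w=55) cum 293
⇒ y* = 4

(16, 4)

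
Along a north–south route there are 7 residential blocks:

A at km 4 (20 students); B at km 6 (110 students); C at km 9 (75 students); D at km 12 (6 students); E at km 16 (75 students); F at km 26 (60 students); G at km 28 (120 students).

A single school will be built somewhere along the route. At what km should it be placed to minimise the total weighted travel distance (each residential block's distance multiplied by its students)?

x = 16

For a sum of weighted absolute distances on a line, the optimum is the weighted median (not the mean). Total weight W = 466; half-weight = 233.
Sort by position and accumulate weight:
  km 4 (A, w=20) → cum 20
  km 6 (B, w=110) → cum 130
  km 9 (C, w=75) → cum 205
  km 12 (D, w=6) → cum 211
  km 16 (E, w=75) → cum 286  ≥ 233 → median here
  km 26 (F, w=60) → cum 346
  km 28 (G, w=120) → cum 466
Optimal location: km 16.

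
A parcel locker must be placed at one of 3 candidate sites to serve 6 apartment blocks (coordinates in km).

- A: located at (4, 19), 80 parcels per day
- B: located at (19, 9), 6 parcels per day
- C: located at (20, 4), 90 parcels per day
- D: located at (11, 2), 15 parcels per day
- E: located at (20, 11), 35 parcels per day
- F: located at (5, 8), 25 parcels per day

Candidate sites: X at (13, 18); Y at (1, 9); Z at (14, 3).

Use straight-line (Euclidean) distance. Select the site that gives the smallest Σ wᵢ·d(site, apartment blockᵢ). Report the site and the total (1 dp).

Z, total 2758.6 km

Total weighted distance at each candidate:
  X (13, 18): total = 3106.6
  Y (1, 9): total = 3666.3
  Z (14, 3): total = 2758.6
Minimum is at Z with total 2758.6 km.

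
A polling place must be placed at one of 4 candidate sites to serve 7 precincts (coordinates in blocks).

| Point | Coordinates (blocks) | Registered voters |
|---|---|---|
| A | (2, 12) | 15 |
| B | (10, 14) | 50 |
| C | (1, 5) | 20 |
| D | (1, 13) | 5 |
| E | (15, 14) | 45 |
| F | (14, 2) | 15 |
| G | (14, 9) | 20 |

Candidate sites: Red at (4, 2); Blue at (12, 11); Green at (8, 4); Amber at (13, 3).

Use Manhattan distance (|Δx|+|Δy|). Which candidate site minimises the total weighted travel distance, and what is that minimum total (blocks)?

Total weighted distance at each candidate:
  Red (4, 2): total = 2795
  Blue (12, 11): total = 1335
  Green (8, 4): total = 2155
  Amber (13, 3): total = 2145
Minimum is at Blue with total 1335 blocks.

Blue, total 1335 blocks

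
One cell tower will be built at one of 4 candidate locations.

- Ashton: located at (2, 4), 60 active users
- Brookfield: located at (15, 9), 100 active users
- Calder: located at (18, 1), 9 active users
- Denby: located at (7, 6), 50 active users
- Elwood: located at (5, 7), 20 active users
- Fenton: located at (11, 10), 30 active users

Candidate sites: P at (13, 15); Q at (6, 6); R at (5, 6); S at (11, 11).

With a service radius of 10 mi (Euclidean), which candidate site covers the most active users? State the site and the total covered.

Q, covering 260

Coverage radius r = 10 mi; a point is covered iff (Δx)²+(Δy)² ≤ 10² = 100.
  P (13, 15): covers {Brookfield, Fenton} → 130
  Q (6, 6): covers {Ashton, Brookfield, Denby, Elwood, Fenton} → 260
  R (5, 6): covers {Ashton, Denby, Elwood, Fenton} → 160
  S (11, 11): covers {Brookfield, Denby, Elwood, Fenton} → 200
Maximum coverage at Q: 260 active users.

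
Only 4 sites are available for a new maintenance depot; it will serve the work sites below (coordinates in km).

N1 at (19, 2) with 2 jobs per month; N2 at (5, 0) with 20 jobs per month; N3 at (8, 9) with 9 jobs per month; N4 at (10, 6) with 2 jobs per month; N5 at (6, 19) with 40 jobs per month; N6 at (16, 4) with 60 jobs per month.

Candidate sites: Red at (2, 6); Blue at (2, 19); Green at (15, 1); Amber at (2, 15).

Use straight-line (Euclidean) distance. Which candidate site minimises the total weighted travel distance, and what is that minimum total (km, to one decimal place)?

Total weighted distance at each candidate:
  Red (2, 6): total = 1638.1
  Blue (2, 19): total = 1959.4
  Green (15, 1): total = 1313.8
  Amber (2, 15): total = 1743.7
Minimum is at Green with total 1313.8 km.

Green, total 1313.8 km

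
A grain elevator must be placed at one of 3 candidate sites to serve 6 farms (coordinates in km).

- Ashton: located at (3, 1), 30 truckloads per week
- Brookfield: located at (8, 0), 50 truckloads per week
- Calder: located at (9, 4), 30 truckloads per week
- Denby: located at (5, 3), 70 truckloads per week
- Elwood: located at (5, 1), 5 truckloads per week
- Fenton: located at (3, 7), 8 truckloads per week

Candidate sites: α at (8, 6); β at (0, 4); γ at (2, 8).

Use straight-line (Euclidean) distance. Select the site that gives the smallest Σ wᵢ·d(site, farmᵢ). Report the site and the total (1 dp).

α, total 946.1 km

Total weighted distance at each candidate:
  α (8, 6): total = 946.1
  β (0, 4): total = 1264.5
  γ (2, 8): total = 1411.6
Minimum is at α with total 946.1 km.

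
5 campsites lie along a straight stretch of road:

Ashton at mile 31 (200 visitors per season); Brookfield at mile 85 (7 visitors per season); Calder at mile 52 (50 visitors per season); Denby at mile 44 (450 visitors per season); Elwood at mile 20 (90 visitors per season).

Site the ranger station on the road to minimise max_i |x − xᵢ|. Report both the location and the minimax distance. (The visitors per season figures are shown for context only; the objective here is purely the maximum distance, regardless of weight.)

The 1-center on a line is the midpoint of the two extreme points: leftmost at 20, rightmost at 85.
Optimal location = (20 + 85)/2 = 52.5; maximum distance = (85 − 20)/2 = 32.5.

location 52.5, max distance 32.5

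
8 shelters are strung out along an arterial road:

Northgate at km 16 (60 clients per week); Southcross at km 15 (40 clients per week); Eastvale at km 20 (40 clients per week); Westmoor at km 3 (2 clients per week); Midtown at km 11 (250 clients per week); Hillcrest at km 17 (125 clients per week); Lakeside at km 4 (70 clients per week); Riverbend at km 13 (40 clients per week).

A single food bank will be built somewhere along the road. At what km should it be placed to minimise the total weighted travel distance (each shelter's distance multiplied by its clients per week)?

x = 11

For a sum of weighted absolute distances on a line, the optimum is the weighted median (not the mean). Total weight W = 627; half-weight = 313.5.
Sort by position and accumulate weight:
  km 3 (Westmoor, w=2) → cum 2
  km 4 (Lakeside, w=70) → cum 72
  km 11 (Midtown, w=250) → cum 322  ≥ 313.5 → median here
  km 13 (Riverbend, w=40) → cum 362
  km 15 (Southcross, w=40) → cum 402
  km 16 (Northgate, w=60) → cum 462
  km 17 (Hillcrest, w=125) → cum 587
  km 20 (Eastvale, w=40) → cum 627
Optimal location: km 11.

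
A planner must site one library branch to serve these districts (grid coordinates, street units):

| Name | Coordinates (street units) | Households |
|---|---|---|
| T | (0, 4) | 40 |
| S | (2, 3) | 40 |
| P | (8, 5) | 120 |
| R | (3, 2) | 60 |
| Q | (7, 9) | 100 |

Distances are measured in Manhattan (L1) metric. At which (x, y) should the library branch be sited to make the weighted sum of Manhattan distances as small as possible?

(7, 5)

Manhattan distance separates: Σwᵢ(|x−xᵢ|+|y−yᵢ|) = Σwᵢ|x−xᵢ| + Σwᵢ|y−yᵢ|, so x and y are optimised independently as 1-D weighted medians.
Total weight W = 360; half = 180.
x-coordinate, sorted with cumulative weight:
  x=0 (T, w=40) cum 40
  x=2 (S, w=40) cum 80
  x=3 (R, w=60) cum 140
  x=7 (Q, w=100) cum 240  ← median
  x=8 (P, w=120) cum 360
⇒ x* = 7
y-coordinate, sorted with cumulative weight:
  y=2 (R, w=60) cum 60
  y=3 (S, w=40) cum 100
  y=4 (T, w=40) cum 140
  y=5 (P, w=120) cum 260  ← median
  y=9 (Q, w=100) cum 360
⇒ y* = 5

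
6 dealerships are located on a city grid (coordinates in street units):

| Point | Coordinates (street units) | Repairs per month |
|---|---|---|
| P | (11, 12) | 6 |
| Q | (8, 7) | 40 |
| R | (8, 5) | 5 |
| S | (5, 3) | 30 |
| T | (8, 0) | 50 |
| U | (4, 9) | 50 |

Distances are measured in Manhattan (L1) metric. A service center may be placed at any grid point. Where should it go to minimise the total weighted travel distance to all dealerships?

Manhattan distance separates: Σwᵢ(|x−xᵢ|+|y−yᵢ|) = Σwᵢ|x−xᵢ| + Σwᵢ|y−yᵢ|, so x and y are optimised independently as 1-D weighted medians.
Total weight W = 181; half = 90.5.
x-coordinate, sorted with cumulative weight:
  x=4 (U, w=50) cum 50
  x=5 (S, w=30) cum 80
  x=8 (Q, w=40) cum 120  ← median
  x=8 (R, w=5) cum 125
  x=8 (T, w=50) cum 175
  x=11 (P, w=6) cum 181
⇒ x* = 8
y-coordinate, sorted with cumulative weight:
  y=0 (T, w=50) cum 50
  y=3 (S, w=30) cum 80
  y=5 (R, w=5) cum 85
  y=7 (Q, w=40) cum 125  ← median
  y=9 (U, w=50) cum 175
  y=12 (P, w=6) cum 181
⇒ y* = 7

(8, 7)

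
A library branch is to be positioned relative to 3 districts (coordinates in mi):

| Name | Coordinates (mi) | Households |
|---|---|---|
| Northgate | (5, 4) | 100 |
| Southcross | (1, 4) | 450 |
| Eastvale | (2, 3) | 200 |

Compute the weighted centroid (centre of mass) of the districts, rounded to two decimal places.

The minimiser of Σwᵢ‖p−pᵢ‖² is the weighted centroid p* = (Σwᵢpᵢ)/(Σwᵢ).
Σwᵢ = 750.
Σwᵢxᵢ = 100·5 + 450·1 + 200·2 = 1350.
Σwᵢyᵢ = 100·4 + 450·4 + 200·3 = 2800.
x* = 1350/750 = 1.80, y* = 2800/750 = 3.73.

(1.80, 3.73)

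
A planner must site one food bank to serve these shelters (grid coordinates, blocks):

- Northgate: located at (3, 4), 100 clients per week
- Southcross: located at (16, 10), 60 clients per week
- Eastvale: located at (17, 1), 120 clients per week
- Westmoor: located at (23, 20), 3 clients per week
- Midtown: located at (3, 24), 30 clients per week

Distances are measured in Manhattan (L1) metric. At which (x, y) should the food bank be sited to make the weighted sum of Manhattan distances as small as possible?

(16, 4)

Manhattan distance separates: Σwᵢ(|x−xᵢ|+|y−yᵢ|) = Σwᵢ|x−xᵢ| + Σwᵢ|y−yᵢ|, so x and y are optimised independently as 1-D weighted medians.
Total weight W = 313; half = 156.5.
x-coordinate, sorted with cumulative weight:
  x=3 (Northgate, w=100) cum 100
  x=3 (Midtown, w=30) cum 130
  x=16 (Southcross, w=60) cum 190  ← median
  x=17 (Eastvale, w=120) cum 310
  x=23 (Westmoor, w=3) cum 313
⇒ x* = 16
y-coordinate, sorted with cumulative weight:
  y=1 (Eastvale, w=120) cum 120
  y=4 (Northgate, w=100) cum 220  ← median
  y=10 (Southcross, w=60) cum 280
  y=20 (Westmoor, w=3) cum 283
  y=24 (Midtown, w=30) cum 313
⇒ y* = 4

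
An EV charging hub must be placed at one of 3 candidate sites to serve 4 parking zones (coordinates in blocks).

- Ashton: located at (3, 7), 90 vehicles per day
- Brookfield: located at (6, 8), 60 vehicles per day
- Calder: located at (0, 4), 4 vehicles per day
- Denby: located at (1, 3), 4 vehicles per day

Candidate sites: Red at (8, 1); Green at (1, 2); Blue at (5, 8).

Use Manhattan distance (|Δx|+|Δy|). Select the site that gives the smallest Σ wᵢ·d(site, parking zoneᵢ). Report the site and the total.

Total weighted distance at each candidate:
  Red (8, 1): total = 1610
  Green (1, 2): total = 1306
  Blue (5, 8): total = 402
Minimum is at Blue with total 402 blocks.

Blue, total 402 blocks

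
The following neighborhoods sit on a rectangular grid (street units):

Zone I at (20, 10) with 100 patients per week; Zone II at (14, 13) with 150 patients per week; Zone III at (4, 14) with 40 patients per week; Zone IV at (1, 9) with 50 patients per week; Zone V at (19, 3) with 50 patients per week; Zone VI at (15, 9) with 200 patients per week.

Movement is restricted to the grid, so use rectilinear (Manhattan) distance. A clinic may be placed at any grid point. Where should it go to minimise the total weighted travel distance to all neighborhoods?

Manhattan distance separates: Σwᵢ(|x−xᵢ|+|y−yᵢ|) = Σwᵢ|x−xᵢ| + Σwᵢ|y−yᵢ|, so x and y are optimised independently as 1-D weighted medians.
Total weight W = 590; half = 295.
x-coordinate, sorted with cumulative weight:
  x=1 (Zone IV, w=50) cum 50
  x=4 (Zone III, w=40) cum 90
  x=14 (Zone II, w=150) cum 240
  x=15 (Zone VI, w=200) cum 440  ← median
  x=19 (Zone V, w=50) cum 490
  x=20 (Zone I, w=100) cum 590
⇒ x* = 15
y-coordinate, sorted with cumulative weight:
  y=3 (Zone V, w=50) cum 50
  y=9 (Zone IV, w=50) cum 100
  y=9 (Zone VI, w=200) cum 300  ← median
  y=10 (Zone I, w=100) cum 400
  y=13 (Zone II, w=150) cum 550
  y=14 (Zone III, w=40) cum 590
⇒ y* = 9

(15, 9)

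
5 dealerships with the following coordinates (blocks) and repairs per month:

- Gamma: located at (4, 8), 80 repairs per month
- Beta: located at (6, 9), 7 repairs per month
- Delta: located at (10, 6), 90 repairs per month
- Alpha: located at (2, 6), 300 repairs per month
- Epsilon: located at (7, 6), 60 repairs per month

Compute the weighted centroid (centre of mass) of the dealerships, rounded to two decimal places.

The minimiser of Σwᵢ‖p−pᵢ‖² is the weighted centroid p* = (Σwᵢpᵢ)/(Σwᵢ).
Σwᵢ = 537.
Σwᵢxᵢ = 80·4 + 7·6 + 90·10 + 300·2 + 60·7 = 2282.
Σwᵢyᵢ = 80·8 + 7·9 + 90·6 + 300·6 + 60·6 = 3403.
x* = 2282/537 = 4.25, y* = 3403/537 = 6.34.

(4.25, 6.34)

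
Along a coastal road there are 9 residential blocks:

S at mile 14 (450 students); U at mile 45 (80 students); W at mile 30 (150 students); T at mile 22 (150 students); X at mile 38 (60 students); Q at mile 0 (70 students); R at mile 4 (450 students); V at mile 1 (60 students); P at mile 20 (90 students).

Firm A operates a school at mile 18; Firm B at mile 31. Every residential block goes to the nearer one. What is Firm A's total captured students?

The indifferent point is the midpoint (18+31)/2 = 24.5; residential blocks left of it (closer to Firm A at 18) go to Firm A, those right go to Firm B.
  Q at 0 (w=70) → Firm A
  V at 1 (w=60) → Firm A
  R at 4 (w=450) → Firm A
  S at 14 (w=450) → Firm A
  P at 20 (w=90) → Firm A
  T at 22 (w=150) → Firm A
  W at 30 (w=150) → Firm B
  X at 38 (w=60) → Firm B
  U at 45 (w=80) → Firm B
Firm A captures 1270; Firm B captures 290.

1270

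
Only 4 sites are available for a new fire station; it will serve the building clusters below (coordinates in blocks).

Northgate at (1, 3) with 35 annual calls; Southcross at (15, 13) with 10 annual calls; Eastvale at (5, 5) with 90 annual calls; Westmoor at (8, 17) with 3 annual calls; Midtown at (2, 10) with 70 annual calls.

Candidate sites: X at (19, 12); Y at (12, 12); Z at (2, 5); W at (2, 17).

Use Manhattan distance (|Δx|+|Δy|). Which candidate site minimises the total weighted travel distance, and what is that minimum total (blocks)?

Z, total 989 blocks

Total weighted distance at each candidate:
  X (19, 12): total = 4263
  Y (12, 12): total = 2867
  Z (2, 5): total = 989
  W (2, 17): total = 2553
Minimum is at Z with total 989 blocks.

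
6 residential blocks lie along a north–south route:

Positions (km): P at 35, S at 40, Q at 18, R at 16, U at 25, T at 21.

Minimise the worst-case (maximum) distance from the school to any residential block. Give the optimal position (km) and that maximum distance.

location 28, max distance 12

The 1-center on a line is the midpoint of the two extreme points: leftmost at 16, rightmost at 40.
Optimal location = (16 + 40)/2 = 28; maximum distance = (40 − 16)/2 = 12.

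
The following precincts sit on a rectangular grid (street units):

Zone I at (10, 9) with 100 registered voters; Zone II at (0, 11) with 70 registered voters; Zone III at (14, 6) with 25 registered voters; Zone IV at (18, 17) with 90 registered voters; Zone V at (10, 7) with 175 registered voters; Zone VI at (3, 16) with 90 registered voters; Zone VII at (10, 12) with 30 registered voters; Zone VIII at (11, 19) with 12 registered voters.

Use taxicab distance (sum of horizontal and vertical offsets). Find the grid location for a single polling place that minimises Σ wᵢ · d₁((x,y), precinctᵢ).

Manhattan distance separates: Σwᵢ(|x−xᵢ|+|y−yᵢ|) = Σwᵢ|x−xᵢ| + Σwᵢ|y−yᵢ|, so x and y are optimised independently as 1-D weighted medians.
Total weight W = 592; half = 296.
x-coordinate, sorted with cumulative weight:
  x=0 (Zone II, w=70) cum 70
  x=3 (Zone VI, w=90) cum 160
  x=10 (Zone I, w=100) cum 260
  x=10 (Zone V, w=175) cum 435  ← median
  x=10 (Zone VII, w=30) cum 465
  x=11 (Zone VIII, w=12) cum 477
  x=14 (Zone III, w=25) cum 502
  x=18 (Zone IV, w=90) cum 592
⇒ x* = 10
y-coordinate, sorted with cumulative weight:
  y=6 (Zone III, w=25) cum 25
  y=7 (Zone V, w=175) cum 200
  y=9 (Zone I, w=100) cum 300  ← median
  y=11 (Zone II, w=70) cum 370
  y=12 (Zone VII, w=30) cum 400
  y=16 (Zone VI, w=90) cum 490
  y=17 (Zone IV, w=90) cum 580
  y=19 (Zone VIII, w=12) cum 592
⇒ y* = 9

(10, 9)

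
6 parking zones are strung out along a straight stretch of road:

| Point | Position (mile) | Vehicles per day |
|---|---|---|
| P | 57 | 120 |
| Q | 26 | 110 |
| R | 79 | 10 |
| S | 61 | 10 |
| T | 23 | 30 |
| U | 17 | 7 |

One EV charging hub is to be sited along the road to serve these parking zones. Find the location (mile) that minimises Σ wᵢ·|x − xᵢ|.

For a sum of weighted absolute distances on a line, the optimum is the weighted median (not the mean). Total weight W = 287; half-weight = 143.5.
Sort by position and accumulate weight:
  mile 17 (U, w=7) → cum 7
  mile 23 (T, w=30) → cum 37
  mile 26 (Q, w=110) → cum 147  ≥ 143.5 → median here
  mile 57 (P, w=120) → cum 267
  mile 61 (S, w=10) → cum 277
  mile 79 (R, w=10) → cum 287
Optimal location: mile 26.

x = 26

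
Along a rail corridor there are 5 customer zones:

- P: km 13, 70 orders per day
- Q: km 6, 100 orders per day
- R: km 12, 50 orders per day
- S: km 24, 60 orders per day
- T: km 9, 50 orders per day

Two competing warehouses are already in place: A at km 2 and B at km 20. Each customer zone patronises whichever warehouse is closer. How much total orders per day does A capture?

150

The indifferent point is the midpoint (2+20)/2 = 11; customer zones left of it (closer to A at 2) go to A, those right go to B.
  Q at 6 (w=100) → A
  T at 9 (w=50) → A
  R at 12 (w=50) → B
  P at 13 (w=70) → B
  S at 24 (w=60) → B
A captures 150; B captures 180.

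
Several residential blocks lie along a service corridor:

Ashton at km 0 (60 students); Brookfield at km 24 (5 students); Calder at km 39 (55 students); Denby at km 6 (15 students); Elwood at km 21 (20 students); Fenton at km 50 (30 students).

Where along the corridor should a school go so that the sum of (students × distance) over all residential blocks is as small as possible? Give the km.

x = 21

For a sum of weighted absolute distances on a line, the optimum is the weighted median (not the mean). Total weight W = 185; half-weight = 92.5.
Sort by position and accumulate weight:
  km 0 (Ashton, w=60) → cum 60
  km 6 (Denby, w=15) → cum 75
  km 21 (Elwood, w=20) → cum 95  ≥ 92.5 → median here
  km 24 (Brookfield, w=5) → cum 100
  km 39 (Calder, w=55) → cum 155
  km 50 (Fenton, w=30) → cum 185
Optimal location: km 21.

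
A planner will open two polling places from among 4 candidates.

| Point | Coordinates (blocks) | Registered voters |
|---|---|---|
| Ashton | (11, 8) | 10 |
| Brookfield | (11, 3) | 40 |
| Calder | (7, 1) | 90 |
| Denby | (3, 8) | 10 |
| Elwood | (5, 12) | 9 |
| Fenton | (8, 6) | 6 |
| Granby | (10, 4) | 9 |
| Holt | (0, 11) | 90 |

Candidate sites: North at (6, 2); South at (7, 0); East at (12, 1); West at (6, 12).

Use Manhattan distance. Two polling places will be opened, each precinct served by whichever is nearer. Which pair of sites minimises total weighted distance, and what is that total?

{South, West}, total 1274

Evaluate every pair (each demand assigned to the nearer of the two):
  {South, West}: total = 1274
  {North, West}: total = 1309
  {East, West}: total = 1452
  {North, East}: total = 2000
  {North, South}: total = 2069
  {South, East}: total = 2243
Best pair: {South, West} with total 1274.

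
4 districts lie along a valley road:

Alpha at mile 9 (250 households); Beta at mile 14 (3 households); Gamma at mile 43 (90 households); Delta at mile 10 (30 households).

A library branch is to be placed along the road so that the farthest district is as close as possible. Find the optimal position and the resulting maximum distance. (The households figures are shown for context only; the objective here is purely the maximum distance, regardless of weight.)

The 1-center on a line is the midpoint of the two extreme points: leftmost at 9, rightmost at 43.
Optimal location = (9 + 43)/2 = 26; maximum distance = (43 − 9)/2 = 17.

location 26, max distance 17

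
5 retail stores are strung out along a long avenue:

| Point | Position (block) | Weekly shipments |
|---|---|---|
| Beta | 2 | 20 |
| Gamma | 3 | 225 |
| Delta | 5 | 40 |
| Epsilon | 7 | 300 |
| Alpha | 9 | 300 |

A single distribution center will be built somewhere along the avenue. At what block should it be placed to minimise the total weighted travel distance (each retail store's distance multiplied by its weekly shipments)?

For a sum of weighted absolute distances on a line, the optimum is the weighted median (not the mean). Total weight W = 885; half-weight = 442.5.
Sort by position and accumulate weight:
  block 2 (Beta, w=20) → cum 20
  block 3 (Gamma, w=225) → cum 245
  block 5 (Delta, w=40) → cum 285
  block 7 (Epsilon, w=300) → cum 585  ≥ 442.5 → median here
  block 9 (Alpha, w=300) → cum 885
Optimal location: block 7.

x = 7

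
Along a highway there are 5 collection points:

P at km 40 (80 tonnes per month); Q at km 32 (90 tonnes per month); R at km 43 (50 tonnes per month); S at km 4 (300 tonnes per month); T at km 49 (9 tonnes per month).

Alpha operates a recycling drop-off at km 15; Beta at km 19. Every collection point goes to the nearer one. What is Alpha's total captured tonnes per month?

The indifferent point is the midpoint (15+19)/2 = 17; collection points left of it (closer to Alpha at 15) go to Alpha, those right go to Beta.
  S at 4 (w=300) → Alpha
  Q at 32 (w=90) → Beta
  P at 40 (w=80) → Beta
  R at 43 (w=50) → Beta
  T at 49 (w=9) → Beta
Alpha captures 300; Beta captures 229.

300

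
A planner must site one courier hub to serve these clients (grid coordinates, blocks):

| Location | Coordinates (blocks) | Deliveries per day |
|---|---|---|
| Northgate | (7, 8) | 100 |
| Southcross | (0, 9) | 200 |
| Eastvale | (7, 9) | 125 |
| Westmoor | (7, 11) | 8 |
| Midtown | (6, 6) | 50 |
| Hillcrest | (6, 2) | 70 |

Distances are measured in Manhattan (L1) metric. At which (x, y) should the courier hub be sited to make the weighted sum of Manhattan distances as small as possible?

Manhattan distance separates: Σwᵢ(|x−xᵢ|+|y−yᵢ|) = Σwᵢ|x−xᵢ| + Σwᵢ|y−yᵢ|, so x and y are optimised independently as 1-D weighted medians.
Total weight W = 553; half = 276.5.
x-coordinate, sorted with cumulative weight:
  x=0 (Southcross, w=200) cum 200
  x=6 (Midtown, w=50) cum 250
  x=6 (Hillcrest, w=70) cum 320  ← median
  x=7 (Northgate, w=100) cum 420
  x=7 (Eastvale, w=125) cum 545
  x=7 (Westmoor, w=8) cum 553
⇒ x* = 6
y-coordinate, sorted with cumulative weight:
  y=2 (Hillcrest, w=70) cum 70
  y=6 (Midtown, w=50) cum 120
  y=8 (Northgate, w=100) cum 220
  y=9 (Southcross, w=200) cum 420  ← median
  y=9 (Eastvale, w=125) cum 545
  y=11 (Westmoor, w=8) cum 553
⇒ y* = 9

(6, 9)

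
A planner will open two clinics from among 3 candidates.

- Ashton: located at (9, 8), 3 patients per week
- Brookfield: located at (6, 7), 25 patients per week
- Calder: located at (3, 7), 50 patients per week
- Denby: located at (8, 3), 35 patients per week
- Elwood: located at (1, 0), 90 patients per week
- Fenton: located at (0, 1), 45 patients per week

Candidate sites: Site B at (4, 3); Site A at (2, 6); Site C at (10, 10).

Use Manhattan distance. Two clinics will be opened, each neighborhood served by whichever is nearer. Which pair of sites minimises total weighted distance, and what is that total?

{Site B, Site A}, total 1202

Evaluate every pair (each demand assigned to the nearer of the two):
  {Site B, Site A}: total = 1202
  {Site B, Site C}: total = 1359
  {Site A, Site C}: total = 1494
Best pair: {Site B, Site A} with total 1202.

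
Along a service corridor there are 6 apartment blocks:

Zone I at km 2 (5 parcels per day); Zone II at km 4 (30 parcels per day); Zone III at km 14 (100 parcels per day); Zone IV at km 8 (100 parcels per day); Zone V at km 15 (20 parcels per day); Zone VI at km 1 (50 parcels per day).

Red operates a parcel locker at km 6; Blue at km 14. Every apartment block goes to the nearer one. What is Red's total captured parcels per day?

185

The indifferent point is the midpoint (6+14)/2 = 10; apartment blocks left of it (closer to Red at 6) go to Red, those right go to Blue.
  Zone VI at 1 (w=50) → Red
  Zone I at 2 (w=5) → Red
  Zone II at 4 (w=30) → Red
  Zone IV at 8 (w=100) → Red
  Zone III at 14 (w=100) → Blue
  Zone V at 15 (w=20) → Blue
Red captures 185; Blue captures 120.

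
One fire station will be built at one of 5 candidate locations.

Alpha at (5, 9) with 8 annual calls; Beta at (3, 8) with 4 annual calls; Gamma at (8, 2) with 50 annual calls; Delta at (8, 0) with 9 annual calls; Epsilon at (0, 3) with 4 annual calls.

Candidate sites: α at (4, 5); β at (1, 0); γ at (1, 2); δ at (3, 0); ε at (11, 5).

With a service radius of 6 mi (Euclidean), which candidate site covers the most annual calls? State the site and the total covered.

α, covering 66

Coverage radius r = 6 mi; a point is covered iff (Δx)²+(Δy)² ≤ 6² = 36.
  α (4, 5): covers {Alpha, Beta, Gamma, Epsilon} → 66
  β (1, 0): covers {Epsilon} → 4
  γ (1, 2): covers {Epsilon} → 4
  δ (3, 0): covers {Gamma, Delta, Epsilon} → 63
  ε (11, 5): covers {Gamma, Delta} → 59
Maximum coverage at α: 66 annual calls.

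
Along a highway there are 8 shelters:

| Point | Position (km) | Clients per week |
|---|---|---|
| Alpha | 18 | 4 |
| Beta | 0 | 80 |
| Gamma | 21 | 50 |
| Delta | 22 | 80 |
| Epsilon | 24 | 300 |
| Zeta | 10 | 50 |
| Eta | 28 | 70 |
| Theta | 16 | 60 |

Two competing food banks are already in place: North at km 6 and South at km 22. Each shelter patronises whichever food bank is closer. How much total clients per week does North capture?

130

The indifferent point is the midpoint (6+22)/2 = 14; shelters left of it (closer to North at 6) go to North, those right go to South.
  Beta at 0 (w=80) → North
  Zeta at 10 (w=50) → North
  Theta at 16 (w=60) → South
  Alpha at 18 (w=4) → South
  Gamma at 21 (w=50) → South
  Delta at 22 (w=80) → South
  Epsilon at 24 (w=300) → South
  Eta at 28 (w=70) → South
North captures 130; South captures 564.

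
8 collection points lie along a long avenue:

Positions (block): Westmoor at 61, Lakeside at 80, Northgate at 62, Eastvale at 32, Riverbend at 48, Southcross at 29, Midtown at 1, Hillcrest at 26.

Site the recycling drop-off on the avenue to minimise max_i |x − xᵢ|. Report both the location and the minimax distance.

The 1-center on a line is the midpoint of the two extreme points: leftmost at 1, rightmost at 80.
Optimal location = (1 + 80)/2 = 40.5; maximum distance = (80 − 1)/2 = 39.5.

location 40.5, max distance 39.5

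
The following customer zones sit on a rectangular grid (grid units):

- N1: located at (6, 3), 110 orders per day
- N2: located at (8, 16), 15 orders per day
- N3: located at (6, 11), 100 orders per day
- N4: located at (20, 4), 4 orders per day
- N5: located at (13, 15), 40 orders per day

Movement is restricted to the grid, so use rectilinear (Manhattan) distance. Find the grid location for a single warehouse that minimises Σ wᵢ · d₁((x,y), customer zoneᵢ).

(6, 11)

Manhattan distance separates: Σwᵢ(|x−xᵢ|+|y−yᵢ|) = Σwᵢ|x−xᵢ| + Σwᵢ|y−yᵢ|, so x and y are optimised independently as 1-D weighted medians.
Total weight W = 269; half = 134.5.
x-coordinate, sorted with cumulative weight:
  x=6 (N1, w=110) cum 110
  x=6 (N3, w=100) cum 210  ← median
  x=8 (N2, w=15) cum 225
  x=13 (N5, w=40) cum 265
  x=20 (N4, w=4) cum 269
⇒ x* = 6
y-coordinate, sorted with cumulative weight:
  y=3 (N1, w=110) cum 110
  y=4 (N4, w=4) cum 114
  y=11 (N3, w=100) cum 214  ← median
  y=15 (N5, w=40) cum 254
  y=16 (N2, w=15) cum 269
⇒ y* = 11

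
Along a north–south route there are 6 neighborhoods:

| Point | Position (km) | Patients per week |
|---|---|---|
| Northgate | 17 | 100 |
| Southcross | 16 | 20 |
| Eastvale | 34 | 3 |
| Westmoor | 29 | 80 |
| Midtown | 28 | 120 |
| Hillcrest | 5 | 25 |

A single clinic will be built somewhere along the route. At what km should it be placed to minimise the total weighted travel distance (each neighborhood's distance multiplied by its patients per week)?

For a sum of weighted absolute distances on a line, the optimum is the weighted median (not the mean). Total weight W = 348; half-weight = 174.
Sort by position and accumulate weight:
  km 5 (Hillcrest, w=25) → cum 25
  km 16 (Southcross, w=20) → cum 45
  km 17 (Northgate, w=100) → cum 145
  km 28 (Midtown, w=120) → cum 265  ≥ 174 → median here
  km 29 (Westmoor, w=80) → cum 345
  km 34 (Eastvale, w=3) → cum 348
Optimal location: km 28.

x = 28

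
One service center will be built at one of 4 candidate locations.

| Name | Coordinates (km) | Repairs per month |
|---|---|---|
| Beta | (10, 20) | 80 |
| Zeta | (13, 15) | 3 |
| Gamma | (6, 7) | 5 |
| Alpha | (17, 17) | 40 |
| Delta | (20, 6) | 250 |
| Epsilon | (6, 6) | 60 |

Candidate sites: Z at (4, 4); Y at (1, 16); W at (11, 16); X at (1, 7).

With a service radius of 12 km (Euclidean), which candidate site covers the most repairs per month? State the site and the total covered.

Coverage radius r = 12 km; a point is covered iff (Δx)²+(Δy)² ≤ 12² = 144.
  Z (4, 4): covers {Gamma, Epsilon} → 65
  Y (1, 16): covers {Beta, Gamma, Epsilon} → 145
  W (11, 16): covers {Beta, Zeta, Gamma, Alpha, Epsilon} → 188
  X (1, 7): covers {Gamma, Epsilon} → 65
Maximum coverage at W: 188 repairs per month.

W, covering 188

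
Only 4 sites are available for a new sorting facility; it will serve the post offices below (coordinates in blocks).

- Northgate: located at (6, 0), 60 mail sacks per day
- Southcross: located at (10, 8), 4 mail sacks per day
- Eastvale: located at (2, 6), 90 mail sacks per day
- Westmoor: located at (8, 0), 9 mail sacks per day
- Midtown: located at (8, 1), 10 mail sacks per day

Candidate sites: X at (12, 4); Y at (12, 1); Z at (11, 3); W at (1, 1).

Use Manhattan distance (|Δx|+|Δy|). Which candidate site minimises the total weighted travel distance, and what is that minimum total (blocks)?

Total weighted distance at each candidate:
  X (12, 4): total = 1846
  Y (12, 1): total = 1891
  Z (11, 3): total = 1688
  W (1, 1): total = 1106
Minimum is at W with total 1106 blocks.

W, total 1106 blocks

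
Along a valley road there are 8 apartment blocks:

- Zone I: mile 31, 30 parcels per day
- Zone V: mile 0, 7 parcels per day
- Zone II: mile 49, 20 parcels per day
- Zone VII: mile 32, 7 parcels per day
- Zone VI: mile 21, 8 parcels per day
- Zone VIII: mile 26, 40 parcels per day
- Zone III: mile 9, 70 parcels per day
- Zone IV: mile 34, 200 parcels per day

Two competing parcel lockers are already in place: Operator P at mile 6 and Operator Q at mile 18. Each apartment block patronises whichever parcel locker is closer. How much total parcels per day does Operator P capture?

77

The indifferent point is the midpoint (6+18)/2 = 12; apartment blocks left of it (closer to Operator P at 6) go to Operator P, those right go to Operator Q.
  Zone V at 0 (w=7) → Operator P
  Zone III at 9 (w=70) → Operator P
  Zone VI at 21 (w=8) → Operator Q
  Zone VIII at 26 (w=40) → Operator Q
  Zone I at 31 (w=30) → Operator Q
  Zone VII at 32 (w=7) → Operator Q
  Zone IV at 34 (w=200) → Operator Q
  Zone II at 49 (w=20) → Operator Q
Operator P captures 77; Operator Q captures 305.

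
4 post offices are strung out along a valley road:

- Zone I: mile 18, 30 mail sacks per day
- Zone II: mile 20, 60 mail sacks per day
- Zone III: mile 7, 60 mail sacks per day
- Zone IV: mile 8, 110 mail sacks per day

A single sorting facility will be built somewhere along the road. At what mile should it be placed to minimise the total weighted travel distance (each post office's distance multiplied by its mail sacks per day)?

For a sum of weighted absolute distances on a line, the optimum is the weighted median (not the mean). Total weight W = 260; half-weight = 130.
Sort by position and accumulate weight:
  mile 7 (Zone III, w=60) → cum 60
  mile 8 (Zone IV, w=110) → cum 170  ≥ 130 → median here
  mile 18 (Zone I, w=30) → cum 200
  mile 20 (Zone II, w=60) → cum 260
Optimal location: mile 8.

x = 8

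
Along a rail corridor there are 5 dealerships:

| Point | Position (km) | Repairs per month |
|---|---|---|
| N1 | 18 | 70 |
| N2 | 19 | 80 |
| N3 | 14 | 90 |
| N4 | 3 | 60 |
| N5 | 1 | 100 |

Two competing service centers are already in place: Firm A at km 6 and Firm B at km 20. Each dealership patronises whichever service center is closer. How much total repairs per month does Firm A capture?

The indifferent point is the midpoint (6+20)/2 = 13; dealerships left of it (closer to Firm A at 6) go to Firm A, those right go to Firm B.
  N5 at 1 (w=100) → Firm A
  N4 at 3 (w=60) → Firm A
  N3 at 14 (w=90) → Firm B
  N1 at 18 (w=70) → Firm B
  N2 at 19 (w=80) → Firm B
Firm A captures 160; Firm B captures 240.

160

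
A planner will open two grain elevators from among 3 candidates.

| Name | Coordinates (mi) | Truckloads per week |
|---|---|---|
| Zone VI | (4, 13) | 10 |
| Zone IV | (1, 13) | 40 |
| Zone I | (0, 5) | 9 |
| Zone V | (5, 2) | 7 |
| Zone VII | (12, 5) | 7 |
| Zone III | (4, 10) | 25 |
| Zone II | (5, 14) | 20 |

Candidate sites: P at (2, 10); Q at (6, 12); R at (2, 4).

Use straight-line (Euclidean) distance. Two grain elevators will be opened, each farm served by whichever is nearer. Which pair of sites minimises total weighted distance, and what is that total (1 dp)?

Evaluate every pair (each demand assigned to the nearer of the two):
  {P, Q}: total = 416.4
  {P, R}: total = 428.3
  {Q, R}: total = 451.7
Best pair: {P, Q} with total 416.4.

{P, Q}, total 416.4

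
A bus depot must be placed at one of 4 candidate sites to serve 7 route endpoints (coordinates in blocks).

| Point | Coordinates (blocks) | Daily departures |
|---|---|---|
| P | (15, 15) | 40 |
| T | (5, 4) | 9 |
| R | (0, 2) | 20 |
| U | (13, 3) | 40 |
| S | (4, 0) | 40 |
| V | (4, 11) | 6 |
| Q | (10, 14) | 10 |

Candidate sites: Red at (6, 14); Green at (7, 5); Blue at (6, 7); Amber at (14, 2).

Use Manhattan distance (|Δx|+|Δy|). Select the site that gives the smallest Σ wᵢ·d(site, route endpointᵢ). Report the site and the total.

Green, total 1761 blocks

Total weighted distance at each candidate:
  Red (6, 14): total = 2289
  Green (7, 5): total = 1761
  Blue (6, 7): total = 1882
  Amber (14, 2): total = 1773
Minimum is at Green with total 1761 blocks.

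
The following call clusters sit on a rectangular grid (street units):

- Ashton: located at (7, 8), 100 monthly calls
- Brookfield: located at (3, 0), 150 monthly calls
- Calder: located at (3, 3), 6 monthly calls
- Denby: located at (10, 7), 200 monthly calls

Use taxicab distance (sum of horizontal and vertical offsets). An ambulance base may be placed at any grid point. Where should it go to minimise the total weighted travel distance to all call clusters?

(7, 7)

Manhattan distance separates: Σwᵢ(|x−xᵢ|+|y−yᵢ|) = Σwᵢ|x−xᵢ| + Σwᵢ|y−yᵢ|, so x and y are optimised independently as 1-D weighted medians.
Total weight W = 456; half = 228.
x-coordinate, sorted with cumulative weight:
  x=3 (Brookfield, w=150) cum 150
  x=3 (Calder, w=6) cum 156
  x=7 (Ashton, w=100) cum 256  ← median
  x=10 (Denby, w=200) cum 456
⇒ x* = 7
y-coordinate, sorted with cumulative weight:
  y=0 (Brookfield, w=150) cum 150
  y=3 (Calder, w=6) cum 156
  y=7 (Denby, w=200) cum 356  ← median
  y=8 (Ashton, w=100) cum 456
⇒ y* = 7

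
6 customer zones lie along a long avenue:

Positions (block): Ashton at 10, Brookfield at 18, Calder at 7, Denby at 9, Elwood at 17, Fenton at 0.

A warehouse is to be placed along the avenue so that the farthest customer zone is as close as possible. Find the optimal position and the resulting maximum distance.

location 9, max distance 9

The 1-center on a line is the midpoint of the two extreme points: leftmost at 0, rightmost at 18.
Optimal location = (0 + 18)/2 = 9; maximum distance = (18 − 0)/2 = 9.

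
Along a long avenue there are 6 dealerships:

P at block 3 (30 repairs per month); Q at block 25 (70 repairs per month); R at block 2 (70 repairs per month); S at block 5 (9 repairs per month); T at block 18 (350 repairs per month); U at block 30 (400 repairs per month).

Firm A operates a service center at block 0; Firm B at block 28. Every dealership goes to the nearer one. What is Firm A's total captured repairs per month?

The indifferent point is the midpoint (0+28)/2 = 14; dealerships left of it (closer to Firm A at 0) go to Firm A, those right go to Firm B.
  R at 2 (w=70) → Firm A
  P at 3 (w=30) → Firm A
  S at 5 (w=9) → Firm A
  T at 18 (w=350) → Firm B
  Q at 25 (w=70) → Firm B
  U at 30 (w=400) → Firm B
Firm A captures 109; Firm B captures 820.

109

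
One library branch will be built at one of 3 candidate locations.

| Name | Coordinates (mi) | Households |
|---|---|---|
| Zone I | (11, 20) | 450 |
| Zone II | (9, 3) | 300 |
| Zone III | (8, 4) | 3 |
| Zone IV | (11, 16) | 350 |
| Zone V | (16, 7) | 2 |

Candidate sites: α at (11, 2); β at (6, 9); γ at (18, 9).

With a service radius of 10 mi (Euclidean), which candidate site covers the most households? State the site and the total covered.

β, covering 653

Coverage radius r = 10 mi; a point is covered iff (Δx)²+(Δy)² ≤ 10² = 100.
  α (11, 2): covers {Zone II, Zone III, Zone V} → 305
  β (6, 9): covers {Zone II, Zone III, Zone IV} → 653
  γ (18, 9): covers {Zone IV, Zone V} → 352
Maximum coverage at β: 653 households.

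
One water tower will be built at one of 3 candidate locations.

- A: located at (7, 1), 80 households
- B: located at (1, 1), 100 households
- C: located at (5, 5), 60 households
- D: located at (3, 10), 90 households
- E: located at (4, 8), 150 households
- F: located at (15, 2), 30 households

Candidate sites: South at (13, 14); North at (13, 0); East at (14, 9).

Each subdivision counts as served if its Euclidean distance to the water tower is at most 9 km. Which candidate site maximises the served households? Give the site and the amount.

North, covering 110

Coverage radius r = 9 km; a point is covered iff (Δx)²+(Δy)² ≤ 9² = 81.
  South (13, 14): covers {none} → 0
  North (13, 0): covers {A, F} → 110
  East (14, 9): covers {F} → 30
Maximum coverage at North: 110 households.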